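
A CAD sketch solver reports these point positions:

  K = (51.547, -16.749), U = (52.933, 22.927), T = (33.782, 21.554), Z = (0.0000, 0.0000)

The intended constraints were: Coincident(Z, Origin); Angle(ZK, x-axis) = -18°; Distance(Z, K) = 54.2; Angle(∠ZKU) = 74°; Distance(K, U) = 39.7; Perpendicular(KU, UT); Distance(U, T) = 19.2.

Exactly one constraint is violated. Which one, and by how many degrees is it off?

Perpendicular(KU, UT) — off by 6.10°.

Z = (0.00, 0.00) ✓; ZK at -18.00° ✓; |ZK| = 54.20 ✓; ∠ZKU = 74.00° ✓; |KU| = 39.70 ✓; ∠(KU, UT) = 96.10° ✗; |UT| = 19.20 ✓.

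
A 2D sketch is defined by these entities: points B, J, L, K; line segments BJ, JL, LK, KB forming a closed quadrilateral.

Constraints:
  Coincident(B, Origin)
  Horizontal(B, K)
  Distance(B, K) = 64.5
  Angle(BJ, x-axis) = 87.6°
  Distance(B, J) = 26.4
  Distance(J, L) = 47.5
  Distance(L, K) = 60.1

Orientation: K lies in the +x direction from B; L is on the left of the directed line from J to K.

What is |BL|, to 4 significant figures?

67.27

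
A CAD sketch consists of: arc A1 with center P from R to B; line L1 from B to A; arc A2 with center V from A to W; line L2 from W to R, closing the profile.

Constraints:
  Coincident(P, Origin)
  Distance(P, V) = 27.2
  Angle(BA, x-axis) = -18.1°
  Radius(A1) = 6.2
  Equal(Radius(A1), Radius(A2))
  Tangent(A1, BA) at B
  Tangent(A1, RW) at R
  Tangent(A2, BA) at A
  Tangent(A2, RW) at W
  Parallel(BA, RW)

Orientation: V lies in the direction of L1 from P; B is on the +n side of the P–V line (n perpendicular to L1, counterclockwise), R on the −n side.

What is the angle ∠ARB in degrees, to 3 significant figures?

65.5°

The slot axis is L1's direction at -18.1°, so u = (cos -18.1°, sin -18.1°) = (0.951, -0.311) and n = (−sin -18.1°, cos -18.1°) = (0.311, 0.951). P is at the origin and V lies 27.2 along u from P, so V = 27.2·u = (25.9, -8.45). Tangency of A1 to both parallel lines with radius 6.2 puts B and R at P ± 6.2·n: B = (1.93, 5.89), R = (-1.93, -5.89). Equal radii place A and W the same way about V: A = V + 6.2·n = (27.8, -2.56), W = V − 6.2·n = (23.9, -14.3). Then cos ∠ARB = RA·RB / (|RA||RB|), giving 65.5°.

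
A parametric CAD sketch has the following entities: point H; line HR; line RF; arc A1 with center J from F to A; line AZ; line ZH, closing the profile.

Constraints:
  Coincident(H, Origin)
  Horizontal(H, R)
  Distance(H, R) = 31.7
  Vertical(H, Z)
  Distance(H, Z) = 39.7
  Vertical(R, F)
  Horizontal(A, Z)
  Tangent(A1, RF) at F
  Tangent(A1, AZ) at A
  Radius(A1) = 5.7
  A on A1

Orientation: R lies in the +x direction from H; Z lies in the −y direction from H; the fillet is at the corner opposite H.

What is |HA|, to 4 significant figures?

47.46

H is at the origin; HR is horizontal with |HR| = 31.7 and R on the +x side, so R = (31.70, 0.000). H and Z share the same x with |HZ| = 39.7 and Z on the −y side, so Z = (0.000, -39.70). The virtual corner opposite H is at (31.70, -39.70). Since A1 is tangent to RF there, JF ⟂ RF and since A1 is tangent to AZ there, JA ⟂ AZ, with radius 5.7, so the center J sits 5.7 in from both sides at J = (26.00, -34.00). That places the tangent points at F = (31.70, -34.00) on RF and A = (26.00, -39.70) on AZ. Then |HA| = |A − H| = 47.46.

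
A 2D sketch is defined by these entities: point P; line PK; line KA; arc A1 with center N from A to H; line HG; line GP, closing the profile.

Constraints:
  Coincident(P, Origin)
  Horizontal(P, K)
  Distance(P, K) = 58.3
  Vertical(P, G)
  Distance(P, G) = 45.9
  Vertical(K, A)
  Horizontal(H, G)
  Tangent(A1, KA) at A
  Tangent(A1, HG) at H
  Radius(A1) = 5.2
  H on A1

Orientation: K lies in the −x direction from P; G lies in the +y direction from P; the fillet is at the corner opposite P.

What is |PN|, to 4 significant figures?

66.90

PG is vertical with |PG| = 45.9 and G on the +y side, so G = (0.000, 45.90). The virtual corner opposite P is at (-58.30, 45.90). The tangent condition forces NA to be normal to KA and since A1 is tangent to HG there, NH ⟂ HG, with radius 5.2, so the center N sits 5.2 in from both sides at N = (-53.10, 40.70). Then |PN| = |N − P| = 66.90.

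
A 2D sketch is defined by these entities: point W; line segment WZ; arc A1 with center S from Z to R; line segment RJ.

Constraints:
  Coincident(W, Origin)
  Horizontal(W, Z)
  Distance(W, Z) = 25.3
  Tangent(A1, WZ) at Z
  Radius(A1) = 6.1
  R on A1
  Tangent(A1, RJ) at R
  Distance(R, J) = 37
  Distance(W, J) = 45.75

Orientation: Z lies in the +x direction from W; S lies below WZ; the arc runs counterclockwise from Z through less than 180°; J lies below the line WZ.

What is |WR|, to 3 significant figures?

20.0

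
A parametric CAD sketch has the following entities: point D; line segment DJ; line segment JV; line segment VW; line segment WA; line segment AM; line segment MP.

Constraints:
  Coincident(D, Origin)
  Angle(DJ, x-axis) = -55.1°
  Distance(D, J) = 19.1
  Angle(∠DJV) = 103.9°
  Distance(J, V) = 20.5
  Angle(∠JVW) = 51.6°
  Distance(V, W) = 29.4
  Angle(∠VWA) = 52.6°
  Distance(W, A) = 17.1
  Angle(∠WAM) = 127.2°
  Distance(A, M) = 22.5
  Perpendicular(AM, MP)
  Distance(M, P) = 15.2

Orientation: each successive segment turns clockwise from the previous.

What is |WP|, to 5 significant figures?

32.877

D is at the origin; DJ runs at -55.1° with length 19.1, so J = (10.928, -15.665). ∠DJV = 103.9° gives JV at -131.20° from the x-axis; with |JV| = 20.5, V = (-2.5751, -31.089). ∠JVW = 51.6° gives VW at 100.40° from the x-axis; with |VW| = 29.4, W = (-7.8824, -2.1724). ∠VWA = 52.6° gives WA at -27.000° from the x-axis; with |WA| = 17.1, A = (7.3538, -9.9356). ∠WAM = 127.2° gives AM at -79.800° from the x-axis; with |AM| = 22.5, M = (11.338, -32.080). The perpendicularity gives MP at right angles to AM, so MP runs at -169.80°; with |MP| = 15.2, P = (-3.6216, -34.772). Then |WP| = |P − W| = 32.877.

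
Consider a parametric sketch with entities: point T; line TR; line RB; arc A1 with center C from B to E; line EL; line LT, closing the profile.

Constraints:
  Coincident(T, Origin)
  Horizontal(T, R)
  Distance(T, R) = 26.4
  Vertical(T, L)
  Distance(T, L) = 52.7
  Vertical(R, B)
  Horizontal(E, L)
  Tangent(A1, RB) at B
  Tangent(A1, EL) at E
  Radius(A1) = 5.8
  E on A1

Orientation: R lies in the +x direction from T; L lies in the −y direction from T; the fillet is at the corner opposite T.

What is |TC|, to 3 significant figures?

51.2

TL is vertical with |TL| = 52.7 and L on the −y side, so L = (0.00, -52.7). The virtual corner opposite T is at (26.4, -52.7). Tangency of A1 to RB means the radius CB is perpendicular to RB and tangency of A1 to EL means the radius CE is perpendicular to EL, with radius 5.8, so the center C sits 5.8 in from both sides at C = (20.6, -46.9). Then |TC| = |C − T| = 51.2.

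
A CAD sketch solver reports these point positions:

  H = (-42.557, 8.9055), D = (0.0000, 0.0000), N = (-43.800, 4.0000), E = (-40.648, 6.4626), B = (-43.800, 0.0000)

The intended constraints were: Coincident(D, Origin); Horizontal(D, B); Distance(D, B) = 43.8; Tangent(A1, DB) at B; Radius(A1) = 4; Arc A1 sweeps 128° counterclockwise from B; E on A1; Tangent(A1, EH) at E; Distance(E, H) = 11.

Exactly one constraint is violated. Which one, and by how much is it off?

Distance(E, H) = 11 — off by 7.90.

D = (0.00, 0.00) ✓; D.y = 0.00, B.y = 0.00 ✓; |DB| = 43.80 ✓; ∠(NB, BD) = 90.00° ✓; |NB| = 4.000 ✓; bearing(N→E) − bearing(N→B) = 128.0° ✓; |NE| = 4.000 ✓; ∠(NE, EH) = 89.99° ✓; |EH| = 3.100 ✗.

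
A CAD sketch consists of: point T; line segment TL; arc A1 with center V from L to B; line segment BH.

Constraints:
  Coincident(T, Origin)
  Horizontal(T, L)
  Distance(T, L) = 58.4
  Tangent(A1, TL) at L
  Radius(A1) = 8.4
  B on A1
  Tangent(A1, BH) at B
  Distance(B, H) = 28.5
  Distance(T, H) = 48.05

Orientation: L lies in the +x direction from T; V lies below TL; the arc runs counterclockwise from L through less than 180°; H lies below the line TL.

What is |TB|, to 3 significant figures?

51.2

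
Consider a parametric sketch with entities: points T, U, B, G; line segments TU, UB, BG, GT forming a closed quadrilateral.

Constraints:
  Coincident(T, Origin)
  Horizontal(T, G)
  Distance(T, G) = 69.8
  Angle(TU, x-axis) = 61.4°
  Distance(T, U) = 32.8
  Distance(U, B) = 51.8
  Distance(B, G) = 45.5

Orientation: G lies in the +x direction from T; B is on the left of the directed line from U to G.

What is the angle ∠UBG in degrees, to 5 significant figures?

77.783°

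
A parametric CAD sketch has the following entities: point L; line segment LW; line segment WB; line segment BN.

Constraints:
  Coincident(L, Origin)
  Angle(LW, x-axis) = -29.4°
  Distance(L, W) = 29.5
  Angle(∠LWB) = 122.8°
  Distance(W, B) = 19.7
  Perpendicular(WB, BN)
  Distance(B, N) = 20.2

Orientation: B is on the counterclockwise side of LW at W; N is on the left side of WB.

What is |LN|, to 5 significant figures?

35.975

∠LWB = 122.8°, so WB runs at -29.4° + (180° − 122.8°) = 27.800° from the x-axis; with |WB| = 19.7, B = W + 19.7·(cos 27.800°, sin 27.800°) = (43.127, -5.2938). WB ⟂ BN; with |BN| = 20.2 on the left of WB, N = B + 20.2·(-0.46639, 0.88458) = (33.706, 12.575). Then |LN| = |N − L| = 35.975.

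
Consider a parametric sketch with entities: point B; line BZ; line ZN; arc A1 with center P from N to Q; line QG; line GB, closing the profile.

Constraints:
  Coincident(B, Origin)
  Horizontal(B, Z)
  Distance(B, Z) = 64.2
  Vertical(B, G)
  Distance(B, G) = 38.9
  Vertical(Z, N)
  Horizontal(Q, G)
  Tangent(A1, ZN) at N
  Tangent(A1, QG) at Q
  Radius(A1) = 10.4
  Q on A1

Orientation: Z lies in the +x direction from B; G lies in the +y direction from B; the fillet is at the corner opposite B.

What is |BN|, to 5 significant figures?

70.242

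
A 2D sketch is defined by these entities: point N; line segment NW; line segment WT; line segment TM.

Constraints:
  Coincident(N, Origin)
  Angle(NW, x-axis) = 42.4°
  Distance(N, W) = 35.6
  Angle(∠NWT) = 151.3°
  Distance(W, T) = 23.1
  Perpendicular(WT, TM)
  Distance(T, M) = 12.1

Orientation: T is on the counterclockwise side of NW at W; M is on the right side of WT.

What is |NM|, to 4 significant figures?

61.67

N is at the origin; NW runs at 42.4° with length 35.6, so W = 35.6·(cos 42.4°, sin 42.4°) = (26.29, 24.01). ∠NWT = 151.3°, so WT runs at 42.4° + (180° − 151.3°) = 71.10° from the x-axis; with |WT| = 23.1, T = W + 23.1·(cos 71.10°, sin 71.10°) = (33.77, 45.86). The perpendicularity gives TM at right angles to WT; with |TM| = 12.1 on the right of WT, M = T + 12.1·(0.9461, -0.3239) = (45.22, 41.94). Then |NM| = |M − N| = 61.67.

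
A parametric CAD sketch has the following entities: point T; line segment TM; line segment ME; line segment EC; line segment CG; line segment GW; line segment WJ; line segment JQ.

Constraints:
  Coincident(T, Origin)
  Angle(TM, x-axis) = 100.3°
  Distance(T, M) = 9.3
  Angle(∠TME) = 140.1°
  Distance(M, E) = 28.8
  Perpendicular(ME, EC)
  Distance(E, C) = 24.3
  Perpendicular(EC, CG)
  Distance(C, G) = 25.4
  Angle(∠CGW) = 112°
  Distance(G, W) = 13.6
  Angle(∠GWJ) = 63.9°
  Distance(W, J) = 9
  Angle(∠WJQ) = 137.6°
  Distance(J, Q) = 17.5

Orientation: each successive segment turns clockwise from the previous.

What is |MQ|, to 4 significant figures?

31.62

T is at the origin; TM runs at 100.3° with length 9.3, so M = (-1.663, 9.150). ∠TME = 140.1° gives ME at 60.40° from the x-axis; with |ME| = 28.8, E = (12.56, 34.19). ME ⟂ EC, so EC runs at -29.60°; with |EC| = 24.3, C = (33.69, 22.19). EC ⟂ CG, so CG runs at -119.6°; with |CG| = 25.4, G = (21.15, 0.1036). ∠CGW = 112.0° gives GW at 172.4° from the x-axis; with |GW| = 13.6, W = (7.665, 1.902). ∠GWJ = 63.9° gives WJ at 56.30° from the x-axis; with |WJ| = 9.0, J = (12.66, 9.390). ∠WJQ = 137.6° gives JQ at 13.90° from the x-axis; with |JQ| = 17.5, Q = (29.65, 13.59). Then |MQ| = |Q − M| = 31.62.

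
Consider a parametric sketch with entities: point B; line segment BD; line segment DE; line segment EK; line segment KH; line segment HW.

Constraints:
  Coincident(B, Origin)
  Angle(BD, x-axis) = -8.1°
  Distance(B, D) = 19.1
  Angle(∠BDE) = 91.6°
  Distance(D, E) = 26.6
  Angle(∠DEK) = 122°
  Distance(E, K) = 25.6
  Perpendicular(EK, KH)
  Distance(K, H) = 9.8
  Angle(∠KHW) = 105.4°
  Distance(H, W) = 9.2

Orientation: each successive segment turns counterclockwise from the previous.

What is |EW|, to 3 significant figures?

20.7

B is at the origin; BD runs at -8.1° with length 19.1, so D = (18.9, -2.69). ∠BDE = 91.6° gives DE at 80.3° from the x-axis; with |DE| = 26.6, E = (23.4, 23.5). ∠DEK = 122.0° gives EK at 138° from the x-axis; with |EK| = 25.6, K = (4.28, 40.6). EK is perpendicular to KH, so KH runs at -132°; with |KH| = 9.8, H = (-2.24, 33.2). ∠KHW = 105.4° gives HW at -57.1° from the x-axis; with |HW| = 9.2, W = (2.76, 25.5). Then |EW| = |W − E| = 20.7.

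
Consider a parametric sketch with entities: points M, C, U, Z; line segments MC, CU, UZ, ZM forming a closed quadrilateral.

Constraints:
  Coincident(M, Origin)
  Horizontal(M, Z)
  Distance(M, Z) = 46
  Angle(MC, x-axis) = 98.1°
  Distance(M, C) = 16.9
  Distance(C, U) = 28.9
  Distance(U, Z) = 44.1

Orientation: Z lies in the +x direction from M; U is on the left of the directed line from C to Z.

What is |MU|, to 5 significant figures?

40.498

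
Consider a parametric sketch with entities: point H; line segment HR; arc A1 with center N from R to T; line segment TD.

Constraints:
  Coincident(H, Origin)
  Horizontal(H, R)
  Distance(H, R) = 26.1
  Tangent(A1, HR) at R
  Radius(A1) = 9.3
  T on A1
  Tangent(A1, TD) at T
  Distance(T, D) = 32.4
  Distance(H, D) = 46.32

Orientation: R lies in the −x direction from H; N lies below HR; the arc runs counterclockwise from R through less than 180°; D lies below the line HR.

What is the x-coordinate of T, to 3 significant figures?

-34.3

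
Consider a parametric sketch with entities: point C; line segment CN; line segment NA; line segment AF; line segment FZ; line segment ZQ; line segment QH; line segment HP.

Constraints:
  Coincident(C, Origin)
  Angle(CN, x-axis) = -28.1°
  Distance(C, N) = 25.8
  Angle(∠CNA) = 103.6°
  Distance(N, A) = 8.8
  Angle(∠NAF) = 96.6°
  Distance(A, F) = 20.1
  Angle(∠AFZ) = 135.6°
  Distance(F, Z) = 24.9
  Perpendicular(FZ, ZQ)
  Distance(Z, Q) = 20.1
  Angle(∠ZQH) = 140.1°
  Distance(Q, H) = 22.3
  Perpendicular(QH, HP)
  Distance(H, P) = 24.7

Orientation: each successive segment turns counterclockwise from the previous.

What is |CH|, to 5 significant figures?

27.060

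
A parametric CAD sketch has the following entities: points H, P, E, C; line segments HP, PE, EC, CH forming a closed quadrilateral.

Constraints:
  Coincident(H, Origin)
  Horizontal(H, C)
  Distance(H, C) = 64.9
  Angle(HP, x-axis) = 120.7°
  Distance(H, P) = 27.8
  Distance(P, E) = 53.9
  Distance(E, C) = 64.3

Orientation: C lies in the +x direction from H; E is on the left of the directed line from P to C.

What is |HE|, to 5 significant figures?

62.157

H is at the origin; HC is horizontal with |HC| = 64.9 and C in +x, so C = (64.9, 0). HP runs at 120.7° with |HP| = 27.8, so P = (-14.193, 23.904). E is determined by |PE| = 53.9 and |EC| = 64.3 together: it lies at the intersection of circle(P, 53.9) and circle(C, 64.3). With |PC| = 82.626, the foot of the radical line on PC is 33.874 from P and the perpendicular offset is √(53.9² − 33.874²) = 41.925. Taking the left-of-PC solution: E = (30.362, 54.237).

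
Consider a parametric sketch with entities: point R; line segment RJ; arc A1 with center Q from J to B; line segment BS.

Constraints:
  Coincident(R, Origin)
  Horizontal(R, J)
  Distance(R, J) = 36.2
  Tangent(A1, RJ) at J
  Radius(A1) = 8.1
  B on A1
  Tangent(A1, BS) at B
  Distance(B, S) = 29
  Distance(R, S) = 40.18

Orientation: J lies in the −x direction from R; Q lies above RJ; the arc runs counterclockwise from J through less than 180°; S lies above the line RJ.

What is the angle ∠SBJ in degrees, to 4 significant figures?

142.2°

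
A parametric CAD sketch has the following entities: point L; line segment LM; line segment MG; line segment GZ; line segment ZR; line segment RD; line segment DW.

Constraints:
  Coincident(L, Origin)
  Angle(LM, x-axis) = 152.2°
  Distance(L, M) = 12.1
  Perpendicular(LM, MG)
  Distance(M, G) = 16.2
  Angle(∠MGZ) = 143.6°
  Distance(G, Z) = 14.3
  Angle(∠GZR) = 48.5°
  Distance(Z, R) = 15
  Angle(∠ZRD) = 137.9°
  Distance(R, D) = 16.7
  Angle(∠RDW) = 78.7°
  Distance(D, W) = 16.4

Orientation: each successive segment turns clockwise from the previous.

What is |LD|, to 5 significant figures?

8.9333

L is at the origin; LM runs at 152.2° with length 12.1, so M = (-10.703, 5.6433). LM is perpendicular to MG, so MG runs at 62.200°; with |MG| = 16.2, G = (-3.1480, 19.973). ∠MGZ = 143.6° gives GZ at 25.800° from the x-axis; with |GZ| = 14.3, Z = (9.7266, 26.197). ∠GZR = 48.5° gives ZR at -105.70° from the x-axis; with |ZR| = 15.0, R = (5.6676, 11.757). ∠ZRD = 137.9° gives RD at -147.80° from the x-axis; with |RD| = 16.7, D = (-8.4638, 2.8579). Then |LD| = |D − L| = 8.9333.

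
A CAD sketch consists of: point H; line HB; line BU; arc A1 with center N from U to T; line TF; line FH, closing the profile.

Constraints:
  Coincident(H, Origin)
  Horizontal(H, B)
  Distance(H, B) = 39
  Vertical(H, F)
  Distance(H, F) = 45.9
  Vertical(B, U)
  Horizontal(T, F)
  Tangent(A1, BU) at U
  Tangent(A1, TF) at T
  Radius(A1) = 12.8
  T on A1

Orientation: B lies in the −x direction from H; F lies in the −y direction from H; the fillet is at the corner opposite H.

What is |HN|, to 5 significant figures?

42.214

H is at the origin; H and B share the same y with |HB| = 39.0 and B on the −x side, so B = (-39.000, 0.0000). H and F share the same x with |HF| = 45.9 and F on the −y side, so F = (0.0000, -45.900). The virtual corner opposite H is at (-39.000, -45.900). Tangency of A1 to BU means the radius NU is perpendicular to BU and since A1 is tangent to TF there, NT ⟂ TF, with radius 12.8, so the center N sits 12.8 in from both sides at N = (-26.200, -33.100). Then |HN| = |N − H| = 42.214.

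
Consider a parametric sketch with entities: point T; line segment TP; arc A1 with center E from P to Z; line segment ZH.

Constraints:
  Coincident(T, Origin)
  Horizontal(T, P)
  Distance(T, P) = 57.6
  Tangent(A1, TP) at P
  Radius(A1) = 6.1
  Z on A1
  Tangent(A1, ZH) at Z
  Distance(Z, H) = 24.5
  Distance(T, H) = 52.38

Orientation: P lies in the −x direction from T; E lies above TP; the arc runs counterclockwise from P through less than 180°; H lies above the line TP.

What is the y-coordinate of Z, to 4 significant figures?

4.282

Checks: T.y = 0.00, P.y = 0.00 ✓; |EZ| = 6.100 ✓; ∠(EZ, ZH) = 90.00° ✓; |ZH| = 24.50 ✓; |TH| = 52.38 ✓.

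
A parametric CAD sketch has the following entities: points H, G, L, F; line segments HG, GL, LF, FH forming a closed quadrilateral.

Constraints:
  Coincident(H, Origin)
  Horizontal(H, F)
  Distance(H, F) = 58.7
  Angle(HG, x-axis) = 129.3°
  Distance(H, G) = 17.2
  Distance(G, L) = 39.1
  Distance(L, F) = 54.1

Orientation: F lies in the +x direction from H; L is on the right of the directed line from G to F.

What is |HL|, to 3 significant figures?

22.3

Checks: |GL| = 39.10 ✓; |LF| = 54.10 ✓.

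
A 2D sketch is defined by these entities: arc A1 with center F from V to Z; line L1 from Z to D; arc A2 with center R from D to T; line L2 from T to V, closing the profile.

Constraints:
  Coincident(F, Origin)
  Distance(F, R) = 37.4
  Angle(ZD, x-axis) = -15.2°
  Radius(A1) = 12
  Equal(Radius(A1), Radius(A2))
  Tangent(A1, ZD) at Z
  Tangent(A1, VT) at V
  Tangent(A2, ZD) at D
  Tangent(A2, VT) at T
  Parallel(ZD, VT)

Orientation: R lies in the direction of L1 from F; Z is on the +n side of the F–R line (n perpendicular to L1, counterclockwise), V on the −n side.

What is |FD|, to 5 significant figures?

39.278

The slot axis is L1's direction at -15.2°, so u = (cos -15.2°, sin -15.2°) = (0.96502, -0.26219) and n = (−sin -15.2°, cos -15.2°) = (0.26219, 0.96502). F is at the origin and R lies 37.4 along u from F, so R = 37.4·u = (36.092, -9.8059). Tangency of A1 to both parallel lines with radius 12.0 puts Z and V at F ± 12.0·n: Z = (3.1463, 11.580), V = (-3.1463, -11.580). Equal radii place D and T the same way about R: D = R + 12.0·n = (39.238, 1.7743), T = R − 12.0·n = (32.945, -21.386). Then |FD| = |D − F| = 39.278.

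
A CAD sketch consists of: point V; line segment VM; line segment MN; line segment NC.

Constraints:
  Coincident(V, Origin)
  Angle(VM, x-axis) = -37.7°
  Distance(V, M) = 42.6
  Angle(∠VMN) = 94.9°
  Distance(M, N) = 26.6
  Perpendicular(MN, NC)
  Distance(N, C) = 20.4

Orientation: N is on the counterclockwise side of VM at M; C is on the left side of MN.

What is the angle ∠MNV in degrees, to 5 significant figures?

54.533°

V is at the origin; VM runs at -37.7° with length 42.6, so M = 42.6·(cos -37.7°, sin -37.7°) = (33.706, -26.051). ∠VMN = 94.9°, so MN runs at -37.7° + (180° − 94.9°) = 47.400° from the x-axis; with |MN| = 26.6, N = M + 26.6·(cos 47.400°, sin 47.400°) = (51.711, -6.4709). Then cos ∠MNV = NM·NV / (|NM||NV|), giving 54.533°.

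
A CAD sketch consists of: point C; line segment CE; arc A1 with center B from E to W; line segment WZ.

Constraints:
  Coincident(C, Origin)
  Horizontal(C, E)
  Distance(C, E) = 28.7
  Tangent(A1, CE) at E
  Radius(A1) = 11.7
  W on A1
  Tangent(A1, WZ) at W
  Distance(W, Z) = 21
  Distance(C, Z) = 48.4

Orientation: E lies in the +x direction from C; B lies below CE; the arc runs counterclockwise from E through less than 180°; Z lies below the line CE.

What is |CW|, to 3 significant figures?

27.5

Checks: |BW| = 11.70 ✓; ∠(BW, WZ) = 90.00° ✓; |WZ| = 21.00 ✓; |CZ| = 48.40 ✓.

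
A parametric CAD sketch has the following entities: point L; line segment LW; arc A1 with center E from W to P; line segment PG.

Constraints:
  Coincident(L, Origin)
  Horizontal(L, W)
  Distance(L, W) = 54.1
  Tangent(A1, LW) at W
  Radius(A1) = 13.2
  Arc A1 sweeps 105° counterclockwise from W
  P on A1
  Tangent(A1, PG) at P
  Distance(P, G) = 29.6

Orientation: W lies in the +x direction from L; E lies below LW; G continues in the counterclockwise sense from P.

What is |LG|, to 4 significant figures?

66.68

L is at the origin; L and W share the same y with |LW| = 54.1 and W on the +x side, so W = (54.10, 0.000). Tangency of A1 to LW means the radius EW is perpendicular to LW, so E = W + (0, -13.2) = (54.10, -13.20). On A1, W sits at bearing 90° from E; a 105° counterclockwise sweep puts P at bearing 195°, so P = E + 13.2·(cos 195°, sin 195°) = (41.35, -16.62). The tangent condition forces EP to be normal to PG, so PG runs along (−sin 195°, cos 195°); with |PG| = 29.6, G = (49.01, -45.21). Then |LG| = |G − L| = 66.68.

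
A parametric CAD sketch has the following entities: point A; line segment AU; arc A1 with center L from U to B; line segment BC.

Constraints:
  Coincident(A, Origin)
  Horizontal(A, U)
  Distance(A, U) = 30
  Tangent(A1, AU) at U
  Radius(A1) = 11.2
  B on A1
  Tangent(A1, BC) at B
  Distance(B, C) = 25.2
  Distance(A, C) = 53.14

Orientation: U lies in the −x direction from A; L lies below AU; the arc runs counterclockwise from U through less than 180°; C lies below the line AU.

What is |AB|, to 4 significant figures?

43.04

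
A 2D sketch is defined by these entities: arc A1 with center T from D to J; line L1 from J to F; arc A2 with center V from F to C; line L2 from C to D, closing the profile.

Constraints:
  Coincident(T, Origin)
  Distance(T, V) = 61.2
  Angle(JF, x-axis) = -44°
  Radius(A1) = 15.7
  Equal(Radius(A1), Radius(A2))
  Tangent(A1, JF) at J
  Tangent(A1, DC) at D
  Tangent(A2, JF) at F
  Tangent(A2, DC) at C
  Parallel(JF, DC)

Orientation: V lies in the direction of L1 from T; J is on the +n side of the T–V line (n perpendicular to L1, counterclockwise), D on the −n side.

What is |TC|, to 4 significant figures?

63.18

The slot axis is L1's direction at -44.0°, so u = (cos -44.0°, sin -44.0°) = (0.7193, -0.6947) and n = (−sin -44.0°, cos -44.0°) = (0.6947, 0.7193). T is at the origin and V lies 61.2 along u from T, so V = 61.2·u = (44.02, -42.51). Tangency of A1 to both parallel lines with radius 15.7 puts J and D at T ± 15.7·n: J = (10.91, 11.29), D = (-10.91, -11.29). Equal radii place F and C the same way about V: F = V + 15.7·n = (54.93, -31.22), C = V − 15.7·n = (33.12, -53.81). Then |TC| = |C − T| = 63.18.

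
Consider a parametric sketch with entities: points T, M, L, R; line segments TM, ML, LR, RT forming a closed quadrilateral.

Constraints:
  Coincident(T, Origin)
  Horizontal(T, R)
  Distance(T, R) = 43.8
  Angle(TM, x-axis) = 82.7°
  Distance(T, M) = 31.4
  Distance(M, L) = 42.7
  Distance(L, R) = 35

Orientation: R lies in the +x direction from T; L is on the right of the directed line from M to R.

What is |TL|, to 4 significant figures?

15.30

Checks: |ML| = 42.70 ✓; |LR| = 35.00 ✓.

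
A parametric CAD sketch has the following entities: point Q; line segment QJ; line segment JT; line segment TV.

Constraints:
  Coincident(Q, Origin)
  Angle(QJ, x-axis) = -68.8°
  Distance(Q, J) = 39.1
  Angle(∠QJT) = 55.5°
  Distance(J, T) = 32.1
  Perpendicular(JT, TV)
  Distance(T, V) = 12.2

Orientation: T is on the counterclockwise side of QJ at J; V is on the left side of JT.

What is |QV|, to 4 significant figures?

22.36

Q is at the origin; QJ runs at -68.8° with length 39.1, so J = 39.1·(cos -68.8°, sin -68.8°) = (14.14, -36.45). ∠QJT = 55.5°, so JT runs at -68.8° + (180° − 55.5°) = 55.70° from the x-axis; with |JT| = 32.1, T = J + 32.1·(cos 55.70°, sin 55.70°) = (32.23, -9.936). The perpendicularity gives TV at right angles to JT; with |TV| = 12.2 on the left of JT, V = T + 12.2·(-0.8261, 0.5635) = (22.15, -3.061). Then |QV| = |V − Q| = 22.36.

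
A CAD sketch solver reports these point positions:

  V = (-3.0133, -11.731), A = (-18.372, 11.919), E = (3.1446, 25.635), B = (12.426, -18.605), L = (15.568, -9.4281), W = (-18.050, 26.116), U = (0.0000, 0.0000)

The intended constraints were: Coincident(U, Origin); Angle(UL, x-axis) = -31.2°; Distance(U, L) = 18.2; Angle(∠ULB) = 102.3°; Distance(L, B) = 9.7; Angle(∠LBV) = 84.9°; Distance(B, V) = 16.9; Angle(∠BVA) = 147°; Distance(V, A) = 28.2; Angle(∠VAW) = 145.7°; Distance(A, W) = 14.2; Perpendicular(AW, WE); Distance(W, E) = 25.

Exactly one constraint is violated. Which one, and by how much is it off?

Distance(W, E) = 25 — off by 3.80.

U = (0.00, 0.00) ✓; UL at -31.20° ✓; |UL| = 18.20 ✓; ∠ULB = 102.3° ✓; |LB| = 9.700 ✓; ∠LBV = 84.90° ✓; |BV| = 16.90 ✓; ∠BVA = 147.0° ✓; |VA| = 28.20 ✓; ∠VAW = 145.7° ✓; |AW| = 14.20 ✓; ∠(AW, WE) = 90.00° ✓; |WE| = 21.20 ✗.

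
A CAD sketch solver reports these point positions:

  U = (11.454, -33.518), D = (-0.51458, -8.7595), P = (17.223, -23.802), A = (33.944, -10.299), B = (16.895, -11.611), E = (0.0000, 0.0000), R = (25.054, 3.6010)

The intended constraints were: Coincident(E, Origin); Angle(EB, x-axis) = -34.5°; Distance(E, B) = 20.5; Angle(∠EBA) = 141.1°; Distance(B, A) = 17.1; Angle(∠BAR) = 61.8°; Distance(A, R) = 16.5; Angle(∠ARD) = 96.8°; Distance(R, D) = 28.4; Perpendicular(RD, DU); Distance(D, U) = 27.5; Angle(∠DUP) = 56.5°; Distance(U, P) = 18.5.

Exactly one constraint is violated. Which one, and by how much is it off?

Distance(U, P) = 18.5 — off by 7.20.

E = (0.00, 0.00) ✓; EB at -34.50° ✓; |EB| = 20.50 ✓; ∠EBA = 141.1° ✓; |BA| = 17.10 ✓; ∠BAR = 61.80° ✓; |AR| = 16.50 ✓; ∠ARD = 96.80° ✓; |RD| = 28.40 ✓; ∠(RD, DU) = 90.00° ✓; |DU| = 27.50 ✓; ∠DUP = 56.50° ✓; |UP| = 11.30 ✗.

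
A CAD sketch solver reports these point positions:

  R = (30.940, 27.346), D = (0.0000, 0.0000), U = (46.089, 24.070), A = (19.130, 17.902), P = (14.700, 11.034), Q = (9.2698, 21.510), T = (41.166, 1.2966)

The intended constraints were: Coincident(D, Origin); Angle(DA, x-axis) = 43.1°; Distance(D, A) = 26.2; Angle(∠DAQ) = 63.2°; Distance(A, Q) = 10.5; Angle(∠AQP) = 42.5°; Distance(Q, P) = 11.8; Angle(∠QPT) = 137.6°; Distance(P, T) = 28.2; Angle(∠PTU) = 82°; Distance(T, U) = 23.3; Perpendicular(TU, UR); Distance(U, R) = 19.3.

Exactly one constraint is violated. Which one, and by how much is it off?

Distance(U, R) = 19.3 — off by 3.80.

D = (0.00, 0.00) ✓; DA at 43.10° ✓; |DA| = 26.20 ✓; ∠DAQ = 63.20° ✓; |AQ| = 10.50 ✓; ∠AQP = 42.50° ✓; |QP| = 11.80 ✓; ∠QPT = 137.6° ✓; |PT| = 28.20 ✓; ∠PTU = 82.00° ✓; |TU| = 23.30 ✓; ∠(TU, UR) = 90.00° ✓; |UR| = 15.50 ✗.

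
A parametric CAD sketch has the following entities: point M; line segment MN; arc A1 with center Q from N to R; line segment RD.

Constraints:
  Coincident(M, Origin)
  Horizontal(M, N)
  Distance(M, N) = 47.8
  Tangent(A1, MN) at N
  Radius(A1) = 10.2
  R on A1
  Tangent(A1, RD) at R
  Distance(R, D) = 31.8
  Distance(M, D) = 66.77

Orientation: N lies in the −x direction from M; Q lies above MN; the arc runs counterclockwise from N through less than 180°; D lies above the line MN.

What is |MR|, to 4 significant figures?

40.91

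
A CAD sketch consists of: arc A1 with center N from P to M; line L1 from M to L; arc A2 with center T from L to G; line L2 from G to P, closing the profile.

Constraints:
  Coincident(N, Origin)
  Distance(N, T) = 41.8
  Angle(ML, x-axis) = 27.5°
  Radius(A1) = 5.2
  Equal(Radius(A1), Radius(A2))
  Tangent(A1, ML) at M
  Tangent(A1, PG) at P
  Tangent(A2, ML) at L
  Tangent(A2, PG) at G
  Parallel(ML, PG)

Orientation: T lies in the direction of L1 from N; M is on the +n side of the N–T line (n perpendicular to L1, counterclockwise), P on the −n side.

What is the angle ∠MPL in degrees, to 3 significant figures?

76.0°

Tangency of A1 to both parallel lines with radius 5.2 puts M and P at N ± 5.2·n: M = (-2.40, 4.61), P = (2.40, -4.61). Equal radii place L and G the same way about T: L = T + 5.2·n = (34.7, 23.9), G = T − 5.2·n = (39.5, 14.7). Then cos ∠MPL = PM·PL / (|PM||PL|), giving 76.0°.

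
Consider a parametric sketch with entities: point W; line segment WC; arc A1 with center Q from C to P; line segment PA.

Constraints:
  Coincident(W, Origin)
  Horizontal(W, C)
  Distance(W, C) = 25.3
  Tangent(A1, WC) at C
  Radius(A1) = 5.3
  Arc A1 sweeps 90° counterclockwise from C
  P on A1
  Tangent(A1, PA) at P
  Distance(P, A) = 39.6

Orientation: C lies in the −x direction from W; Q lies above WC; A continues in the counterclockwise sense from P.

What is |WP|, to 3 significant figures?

20.7

W is at the origin; W and C share the same y with |WC| = 25.3 and C on the −x side, so C = (-25.3, 0.00). Since A1 is tangent to WC there, QC ⟂ WC, so Q = C + (0, 5.3) = (-25.3, 5.30). On A1, C sits at bearing -90° from Q; a 90° counterclockwise sweep puts P at bearing 0°, so P = Q + 5.3·(cos 0°, sin 0°) = (-20.0, 5.30). Then |WP| = |P − W| = 20.7.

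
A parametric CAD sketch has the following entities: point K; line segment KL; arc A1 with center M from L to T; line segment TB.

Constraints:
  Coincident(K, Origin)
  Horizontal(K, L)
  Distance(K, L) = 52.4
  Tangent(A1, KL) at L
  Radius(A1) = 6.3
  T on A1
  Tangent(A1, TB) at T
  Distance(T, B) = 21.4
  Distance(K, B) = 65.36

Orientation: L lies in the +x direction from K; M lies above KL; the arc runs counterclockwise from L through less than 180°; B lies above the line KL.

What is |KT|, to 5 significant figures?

59.017

K is at the origin; KL is horizontal with |KL| = 52.4 and L on the +x side, so L = (52.400, 0.0000). Since A1 is tangent to KL there, ML ⟂ KL, so M = L + (0, 6.3) = (52.400, 6.3000). Since MT ⟂ TB (tangency), |MB| = √(6.3² + 21.4²) = 22.308 regardless of where T sits on A1. So B lies on both circle(K, 65.36) and circle(M, 22.308); the above-KL intersection is B = (59.284, 27.519). T is the foot of the tangent from B: T = (58.698, 6.1273).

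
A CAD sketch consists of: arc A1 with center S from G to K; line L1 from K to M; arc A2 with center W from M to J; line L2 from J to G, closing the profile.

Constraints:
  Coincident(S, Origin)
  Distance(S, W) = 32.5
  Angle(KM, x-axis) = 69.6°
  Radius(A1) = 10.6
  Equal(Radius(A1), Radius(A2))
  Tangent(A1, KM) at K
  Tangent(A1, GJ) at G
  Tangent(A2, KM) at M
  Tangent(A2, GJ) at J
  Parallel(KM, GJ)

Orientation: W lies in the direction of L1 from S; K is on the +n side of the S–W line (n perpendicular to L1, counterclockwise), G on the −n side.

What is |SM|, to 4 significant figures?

34.18

The slot axis is L1's direction at 69.6°, so u = (cos 69.6°, sin 69.6°) = (0.3486, 0.9373) and n = (−sin 69.6°, cos 69.6°) = (-0.9373, 0.3486). S is at the origin and W lies 32.5 along u from S, so W = 32.5·u = (11.33, 30.46). Tangency of A1 to both parallel lines with radius 10.6 puts K and G at S ± 10.6·n: K = (-9.935, 3.695), G = (9.935, -3.695). Equal radii place M and J the same way about W: M = W + 10.6·n = (1.393, 34.16), J = W − 10.6·n = (21.26, 26.77). Then |SM| = |M − S| = 34.18.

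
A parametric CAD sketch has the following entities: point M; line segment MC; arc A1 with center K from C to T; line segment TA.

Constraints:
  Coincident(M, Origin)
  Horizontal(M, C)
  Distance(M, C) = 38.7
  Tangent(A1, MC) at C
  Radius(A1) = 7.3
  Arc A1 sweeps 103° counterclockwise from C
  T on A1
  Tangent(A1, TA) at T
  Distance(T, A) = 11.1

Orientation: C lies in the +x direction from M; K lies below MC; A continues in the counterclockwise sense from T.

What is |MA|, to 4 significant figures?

39.40

On A1, C sits at bearing 90° from K; a 103° counterclockwise sweep puts T at bearing 193°, so T = K + 7.3·(cos 193°, sin 193°) = (31.59, -8.942). Tangency of A1 to TA means the radius KT is perpendicular to TA, so TA runs along (−sin 193°, cos 193°); with |TA| = 11.1, A = (34.08, -19.76). Then |MA| = |A − M| = 39.40.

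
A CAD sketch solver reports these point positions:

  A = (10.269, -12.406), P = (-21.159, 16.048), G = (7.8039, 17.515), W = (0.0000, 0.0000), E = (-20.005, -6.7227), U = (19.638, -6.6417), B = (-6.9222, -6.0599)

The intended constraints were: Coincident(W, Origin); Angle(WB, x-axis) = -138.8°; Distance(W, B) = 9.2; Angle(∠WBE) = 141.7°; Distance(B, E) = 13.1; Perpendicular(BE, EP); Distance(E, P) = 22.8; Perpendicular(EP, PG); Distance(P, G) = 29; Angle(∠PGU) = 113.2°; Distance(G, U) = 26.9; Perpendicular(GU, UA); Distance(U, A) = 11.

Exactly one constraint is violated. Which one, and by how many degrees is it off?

Perpendicular(GU, UA) — off by 5.50°.

W = (0.00, 0.00) ✓; WB at -138.8° ✓; |WB| = 9.200 ✓; ∠WBE = 141.7° ✓; |BE| = 13.10 ✓; ∠(BE, EP) = 90.00° ✓; |EP| = 22.80 ✓; ∠(EP, PG) = 90.00° ✓; |PG| = 29.00 ✓; ∠PGU = 113.2° ✓; |GU| = 26.90 ✓; ∠(GU, UA) = 84.50° ✗; |UA| = 11.00 ✓.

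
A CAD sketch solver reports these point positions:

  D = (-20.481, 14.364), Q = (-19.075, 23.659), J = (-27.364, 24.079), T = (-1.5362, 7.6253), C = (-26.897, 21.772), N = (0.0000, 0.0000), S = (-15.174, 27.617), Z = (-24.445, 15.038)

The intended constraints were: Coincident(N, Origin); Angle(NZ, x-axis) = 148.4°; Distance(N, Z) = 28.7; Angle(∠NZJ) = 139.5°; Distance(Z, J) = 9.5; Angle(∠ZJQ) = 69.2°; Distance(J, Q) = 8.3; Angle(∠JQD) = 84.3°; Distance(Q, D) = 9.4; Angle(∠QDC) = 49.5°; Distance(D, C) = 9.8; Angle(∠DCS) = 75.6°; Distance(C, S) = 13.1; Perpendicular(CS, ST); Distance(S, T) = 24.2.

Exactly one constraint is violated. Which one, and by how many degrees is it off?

Perpendicular(CS, ST) — off by 7.80°.

N = (0.00, 0.00) ✓; NZ at 148.4° ✓; |NZ| = 28.70 ✓; ∠NZJ = 139.5° ✓; |ZJ| = 9.501 ✓; ∠ZJQ = 69.21° ✓; |JQ| = 8.300 ✓; ∠JQD = 84.30° ✓; |QD| = 9.401 ✓; ∠QDC = 49.50° ✓; |DC| = 9.800 ✓; ∠DCS = 75.60° ✓; |CS| = 13.10 ✓; ∠(CS, ST) = 82.20° ✗; |ST| = 24.20 ✓.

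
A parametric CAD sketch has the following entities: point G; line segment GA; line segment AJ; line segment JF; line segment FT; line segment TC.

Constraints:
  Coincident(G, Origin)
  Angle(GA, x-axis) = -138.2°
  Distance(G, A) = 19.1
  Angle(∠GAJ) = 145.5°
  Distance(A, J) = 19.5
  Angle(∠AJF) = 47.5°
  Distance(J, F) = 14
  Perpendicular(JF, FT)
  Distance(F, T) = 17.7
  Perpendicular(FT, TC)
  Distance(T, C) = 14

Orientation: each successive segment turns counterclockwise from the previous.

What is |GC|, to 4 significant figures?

31.80

G is at the origin; GA runs at -138.2° with length 19.1, so A = (-14.24, -12.73). ∠GAJ = 145.5° gives AJ at -103.7° from the x-axis; with |AJ| = 19.5, J = (-18.86, -31.68). ∠AJF = 47.5° gives JF at 28.80° from the x-axis; with |JF| = 14.0, F = (-6.589, -24.93). The perpendicularity gives FT at right angles to JF, so FT runs at 118.8°; with |FT| = 17.7, T = (-15.12, -9.421). The perpendicularity gives TC at right angles to FT, so TC runs at -151.2°; with |TC| = 14.0, C = (-27.38, -16.17). Then |GC| = |C − G| = 31.80.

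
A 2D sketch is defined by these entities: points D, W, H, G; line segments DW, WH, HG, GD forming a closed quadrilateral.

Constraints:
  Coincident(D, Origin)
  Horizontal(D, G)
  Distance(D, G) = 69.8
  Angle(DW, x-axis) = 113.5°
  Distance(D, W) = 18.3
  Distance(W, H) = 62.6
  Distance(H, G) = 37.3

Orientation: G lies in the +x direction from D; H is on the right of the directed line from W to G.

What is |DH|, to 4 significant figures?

46.96

Checks: D.y = 0.00, G.y = 0.00 ✓; |WH| = 62.60 ✓; |HG| = 37.30 ✓.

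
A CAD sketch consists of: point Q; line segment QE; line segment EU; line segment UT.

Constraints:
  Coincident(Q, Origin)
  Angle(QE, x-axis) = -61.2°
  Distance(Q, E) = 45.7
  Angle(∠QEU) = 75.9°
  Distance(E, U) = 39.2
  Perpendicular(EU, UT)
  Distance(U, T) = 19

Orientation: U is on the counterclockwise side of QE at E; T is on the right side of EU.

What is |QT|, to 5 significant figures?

69.264

∠QEU = 75.9°, so EU runs at -61.2° + (180° − 75.9°) = 42.900° from the x-axis; with |EU| = 39.2, U = E + 39.2·(cos 42.900°, sin 42.900°) = (50.732, -13.363). The perpendicularity gives UT at right angles to EU; with |UT| = 19.0 on the right of EU, T = U + 19.0·(0.68072, -0.73254) = (63.666, -27.281). Then |QT| = |T − Q| = 69.264.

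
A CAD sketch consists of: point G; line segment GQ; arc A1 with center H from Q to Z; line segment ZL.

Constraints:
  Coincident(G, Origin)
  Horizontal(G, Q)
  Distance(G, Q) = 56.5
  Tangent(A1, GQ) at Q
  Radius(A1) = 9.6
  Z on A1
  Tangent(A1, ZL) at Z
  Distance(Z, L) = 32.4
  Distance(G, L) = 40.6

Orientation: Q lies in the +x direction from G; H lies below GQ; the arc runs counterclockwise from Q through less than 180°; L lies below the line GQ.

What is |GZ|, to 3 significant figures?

49.2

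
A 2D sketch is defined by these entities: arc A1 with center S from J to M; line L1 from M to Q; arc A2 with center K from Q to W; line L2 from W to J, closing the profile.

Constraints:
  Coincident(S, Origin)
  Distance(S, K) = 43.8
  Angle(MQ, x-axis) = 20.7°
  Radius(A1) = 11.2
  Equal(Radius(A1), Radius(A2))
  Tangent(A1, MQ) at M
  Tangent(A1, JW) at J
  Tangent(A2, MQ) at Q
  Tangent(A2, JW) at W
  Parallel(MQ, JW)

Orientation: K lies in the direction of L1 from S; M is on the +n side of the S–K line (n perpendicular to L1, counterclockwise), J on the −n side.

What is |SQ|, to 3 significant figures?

45.2

The slot axis is L1's direction at 20.7°, so u = (cos 20.7°, sin 20.7°) = (0.935, 0.353) and n = (−sin 20.7°, cos 20.7°) = (-0.353, 0.935). S is at the origin and K lies 43.8 along u from S, so K = 43.8·u = (41.0, 15.5). Tangency of A1 to both parallel lines with radius 11.2 puts M and J at S ± 11.2·n: M = (-3.96, 10.5), J = (3.96, -10.5). Equal radii place Q and W the same way about K: Q = K + 11.2·n = (37.0, 26.0), W = K − 11.2·n = (44.9, 5.01). Then |SQ| = |Q − S| = 45.2.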